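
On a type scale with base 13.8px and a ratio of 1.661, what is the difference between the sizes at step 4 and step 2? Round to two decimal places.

Step 2: 13.8 × 1.661² = 38.0731px
Step 4: 13.8 × 1.661⁴ = 105.0407px
Difference: 105.0407 − 38.0731 = 66.9676px

66.97px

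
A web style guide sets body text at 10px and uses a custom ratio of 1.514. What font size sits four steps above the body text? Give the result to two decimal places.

10.0 × 1.514⁴ = 10.0 × 5.25416 ≈ 52.54

52.54px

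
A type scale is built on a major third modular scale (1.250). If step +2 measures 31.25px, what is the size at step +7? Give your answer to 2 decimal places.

31.25 × 1.250⁵ = 31.25 × 3.05176 ≈ 95.367

95.37px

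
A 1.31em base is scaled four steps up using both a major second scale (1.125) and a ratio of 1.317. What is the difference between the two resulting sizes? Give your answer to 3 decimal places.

Major second: 1.31 × 1.125⁴ = 2.09837em
At 1.317: 1.31 × 1.317⁴ = 3.94107em
Difference: 3.94107 − 2.09837 = 1.84270em

1.843em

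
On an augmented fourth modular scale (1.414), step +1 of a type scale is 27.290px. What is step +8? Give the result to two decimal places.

308.42px

27.290 × 1.414⁷ = 27.290 × 11.30175 ≈ 308.425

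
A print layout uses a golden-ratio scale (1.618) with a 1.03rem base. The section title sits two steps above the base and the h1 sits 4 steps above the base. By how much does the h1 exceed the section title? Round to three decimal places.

4.363rem

Step 2: 1.03 × 1.618² = 2.69646rem
Step 4: 1.03 × 1.618⁴ = 7.05913rem
Difference: 7.05913 − 2.69646 = 4.36267rem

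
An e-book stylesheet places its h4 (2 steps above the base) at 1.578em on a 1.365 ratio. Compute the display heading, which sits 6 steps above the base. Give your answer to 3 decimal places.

1.578 × 1.365⁴ = 1.578 × 3.47161 ≈ 5.478

5.478em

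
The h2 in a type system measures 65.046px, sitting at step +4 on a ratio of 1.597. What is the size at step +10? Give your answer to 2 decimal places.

1079.07px

65.046 × 1.597⁶ = 65.046 × 16.58935 ≈ 1079.071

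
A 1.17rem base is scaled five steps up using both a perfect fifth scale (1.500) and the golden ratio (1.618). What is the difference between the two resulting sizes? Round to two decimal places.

4.09rem

Perfect fifth: 1.17 × 1.500⁵ = 8.8847rem
Golden ratio: 1.17 × 1.618⁵ = 12.9741rem
Difference: 12.9741 − 8.8847 = 4.0894rem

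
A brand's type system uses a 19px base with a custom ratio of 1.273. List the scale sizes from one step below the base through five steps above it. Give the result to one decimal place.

Step -1: 19.0 ÷ 1.273 = 14.9
Step 0: 19px
Step 1: 19.0 × 1.273 = 24.2
Step 2: 19.0 × 1.273² = 30.8
Step 3: 19.0 × 1.273³ = 39.2
Step 4: 19.0 × 1.273⁴ = 49.9
Step 5: 19.0 × 1.273⁵ = 63.5

14.9px, 19.0px, 24.2px, 30.8px, 39.2px, 49.9px, 63.5px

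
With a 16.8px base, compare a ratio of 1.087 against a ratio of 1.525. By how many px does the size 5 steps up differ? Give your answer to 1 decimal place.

At 1.087: 16.8 × 1.087⁵ = 25.495px
At 1.525: 16.8 × 1.525⁵ = 138.567px
Difference: 138.567 − 25.495 = 113.072px

113.1px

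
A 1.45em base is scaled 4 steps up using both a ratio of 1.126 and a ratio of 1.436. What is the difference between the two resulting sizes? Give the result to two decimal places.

At 1.126: 1.45 × 1.126⁴ = 2.3309em
At 1.436: 1.45 × 1.436⁴ = 6.1657em
Difference: 6.1657 − 2.3309 = 3.8348em

3.83em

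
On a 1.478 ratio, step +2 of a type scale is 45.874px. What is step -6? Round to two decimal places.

Moving from step +2 to step -6 is 8 steps down, so divide by r⁸.
45.874 ÷ 1.478⁸ = 45.874 ÷ 22.77170 ≈ 2.015

2.01px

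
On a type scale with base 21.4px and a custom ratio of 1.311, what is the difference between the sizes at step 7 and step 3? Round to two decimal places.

94.22px

Step 3: 21.4 × 1.311³ = 48.2194px
Step 7: 21.4 × 1.311⁷ = 142.4402px
Difference: 142.4402 − 48.2194 = 94.2208px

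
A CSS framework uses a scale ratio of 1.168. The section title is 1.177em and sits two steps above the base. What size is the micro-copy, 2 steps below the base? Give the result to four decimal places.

0.6324em

The gap is -2 − (2) = -4 steps, so the factor is 1.168^-4.
1.177 ÷ 1.168⁴ = 1.177 ÷ 1.86111 ≈ 0.6324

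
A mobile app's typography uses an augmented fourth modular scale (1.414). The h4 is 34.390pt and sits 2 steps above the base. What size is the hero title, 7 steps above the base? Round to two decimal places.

194.39pt

Moving from step +2 to step +7 is 5 steps up, so multiply by r⁵.
34.390 × 1.414⁵ = 34.390 × 5.65258 ≈ 194.392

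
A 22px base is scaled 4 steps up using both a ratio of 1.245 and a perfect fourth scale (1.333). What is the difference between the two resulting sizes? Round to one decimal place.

At 1.245: 22.0 × 1.245⁴ = 52.857px
Perfect fourth: 22.0 × 1.333⁴ = 69.461px
Difference: 69.461 − 52.857 = 16.604px

16.6px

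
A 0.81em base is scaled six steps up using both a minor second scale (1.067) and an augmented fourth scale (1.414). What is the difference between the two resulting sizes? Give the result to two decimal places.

5.28em

Minor second: 0.81 × 1.067⁶ = 1.1953em
Augmented fourth: 0.81 × 1.414⁶ = 6.4741em
Difference: 6.4741 − 1.1953 = 5.2788em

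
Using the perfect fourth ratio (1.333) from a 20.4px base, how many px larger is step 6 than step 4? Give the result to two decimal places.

Step 4: 20.4 × 1.333⁴ = 64.4096px
Step 6: 20.4 × 1.333⁶ = 114.4488px
Difference: 114.4488 − 64.4096 = 50.0392px

50.04px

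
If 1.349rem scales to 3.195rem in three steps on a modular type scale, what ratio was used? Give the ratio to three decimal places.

The ratio satisfies 1.349 × r³ = 3.195, so r = (3.195 / 1.349)^(1/3).
r = 2.3684^(1/3) ≈ 1.3330

1.333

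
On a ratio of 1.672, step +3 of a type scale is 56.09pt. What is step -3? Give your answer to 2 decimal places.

2.57pt

56.09 ÷ 1.672⁶ = 56.09 ÷ 21.84830 ≈ 2.567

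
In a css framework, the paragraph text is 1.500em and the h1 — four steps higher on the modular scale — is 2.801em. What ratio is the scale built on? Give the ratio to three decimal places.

1.169

The ratio satisfies 1.500 × r⁴ = 2.801, so r = (2.801 / 1.500)^(1/4).
r = 1.8673^(1/4) ≈ 1.1690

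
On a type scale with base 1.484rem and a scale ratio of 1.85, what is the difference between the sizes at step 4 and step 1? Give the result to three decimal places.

Step 1: 1.484 × 1.85 = 2.74540rem
Step 4: 1.484 × 1.85⁴ = 17.38284rem
Difference: 17.38284 − 2.74540 = 14.63744rem

14.637rem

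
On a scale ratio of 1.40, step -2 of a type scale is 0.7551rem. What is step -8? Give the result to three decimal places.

Moving from step -2 to step -8 is 6 steps down, so divide by r⁶.
0.7551 ÷ 1.40⁶ = 0.7551 ÷ 7.52954 ≈ 0.100

0.100rem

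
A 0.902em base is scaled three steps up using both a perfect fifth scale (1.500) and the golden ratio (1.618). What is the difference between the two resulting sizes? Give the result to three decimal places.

Perfect fifth: 0.902 × 1.500³ = 3.04425em
Golden ratio: 0.902 × 1.618³ = 3.82069em
Difference: 3.82069 − 3.04425 = 0.77644em

0.776em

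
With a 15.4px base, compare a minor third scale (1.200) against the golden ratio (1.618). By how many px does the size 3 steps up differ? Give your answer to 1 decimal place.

Minor third: 15.4 × 1.200³ = 26.611px
Golden ratio: 15.4 × 1.618³ = 65.231px
Difference: 65.231 − 26.611 = 38.620px

38.6px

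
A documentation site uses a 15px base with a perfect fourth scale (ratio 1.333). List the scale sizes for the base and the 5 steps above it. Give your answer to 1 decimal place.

Step 0: 15px
Step 1: 15.0 × 1.333 = 20.0
Step 2: 15.0 × 1.333² = 26.7
Step 3: 15.0 × 1.333³ = 35.5
Step 4: 15.0 × 1.333⁴ = 47.4
Step 5: 15.0 × 1.333⁵ = 63.1

15.0px, 20.0px, 26.7px, 35.5px, 47.4px, 63.1px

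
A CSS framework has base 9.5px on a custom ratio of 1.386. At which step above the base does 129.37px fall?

8

1.386ⁿ = 129.37 / 9.5 = 13.6179
n = ln(13.6179) / ln(1.386) = 2.6114 / 0.3264 ≈ 8.00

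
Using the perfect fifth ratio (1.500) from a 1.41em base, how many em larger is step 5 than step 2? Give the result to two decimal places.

Step 2: 1.41 × 1.500² = 3.1725em
Step 5: 1.41 × 1.500⁵ = 10.7072em
Difference: 10.7072 − 3.1725 = 7.5347em

7.53em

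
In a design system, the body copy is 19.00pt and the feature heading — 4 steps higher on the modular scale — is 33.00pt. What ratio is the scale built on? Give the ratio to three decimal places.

1.148

r⁴ = 33.00 / 19.00, so r = (33.00/19.00)^(1/4).
r = 1.7368^(1/4) ≈ 1.1480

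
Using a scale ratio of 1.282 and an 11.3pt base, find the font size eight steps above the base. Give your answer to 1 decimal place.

82.4pt

11.3 × 1.282⁸ = 11.3 × 7.29633 ≈ 82.45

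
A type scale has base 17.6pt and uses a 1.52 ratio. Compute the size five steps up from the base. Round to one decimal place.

A modular type scale is a geometric sequence: sizeₙ = base × rⁿ.
17.6 × 1.52⁵ = 17.6 × 8.11368 ≈ 142.80

142.8pt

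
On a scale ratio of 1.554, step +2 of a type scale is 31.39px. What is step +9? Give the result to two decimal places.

686.99px

The gap is 9 − (2) = 7 steps, so the factor is 1.554^7.
31.39 × 1.554⁷ = 31.39 × 21.88553 ≈ 686.987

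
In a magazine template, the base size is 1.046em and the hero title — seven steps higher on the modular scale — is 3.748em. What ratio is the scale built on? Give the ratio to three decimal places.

1.200

The ratio satisfies 1.046 × r⁷ = 3.748, so r = (3.748 / 1.046)^(1/7).
r = 3.5832^(1/7) ≈ 1.2000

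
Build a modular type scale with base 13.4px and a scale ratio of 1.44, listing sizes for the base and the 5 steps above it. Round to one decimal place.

Step 0: 13.4px
Step 1: 13.4 × 1.44 = 19.3
Step 2: 13.4 × 1.44² = 27.8
Step 3: 13.4 × 1.44³ = 40.0
Step 4: 13.4 × 1.44⁴ = 57.6
Step 5: 13.4 × 1.44⁵ = 83.0

13.4px, 19.3px, 27.8px, 40.0px, 57.6px, 83.0px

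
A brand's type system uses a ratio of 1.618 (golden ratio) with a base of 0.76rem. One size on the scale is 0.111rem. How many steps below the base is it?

1.618ⁿ = 0.76 / 0.111 = 6.8468
n = ln(6.8468) / ln(1.618) = 1.9238 / 0.4812 ≈ 4.00

4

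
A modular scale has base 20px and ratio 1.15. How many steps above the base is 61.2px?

8

1.15ⁿ = 61.2 / 20 = 3.0600
n = ln(3.0600) / ln(1.15) = 1.1184 / 0.1398 ≈ 8.00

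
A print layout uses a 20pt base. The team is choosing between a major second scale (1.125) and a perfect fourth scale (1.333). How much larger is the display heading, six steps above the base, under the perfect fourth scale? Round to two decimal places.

Major second: 20.0 × 1.125⁶ = 40.5457pt
Perfect fourth: 20.0 × 1.333⁶ = 112.2047pt
Difference: 112.2047 − 40.5457 = 71.6590pt

71.66pt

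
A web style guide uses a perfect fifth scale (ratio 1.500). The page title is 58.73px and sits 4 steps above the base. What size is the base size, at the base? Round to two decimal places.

11.60px

The gap is 0 − (4) = -4 steps, so the factor is 1.500^-4.
58.73 ÷ 1.500⁴ = 58.73 ÷ 5.06250 ≈ 11.601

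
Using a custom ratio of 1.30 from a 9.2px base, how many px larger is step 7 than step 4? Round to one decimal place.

31.5px

Step 4: 9.2 × 1.30⁴ = 26.276px
Step 7: 9.2 × 1.30⁷ = 57.729px
Difference: 57.729 − 26.276 = 31.453px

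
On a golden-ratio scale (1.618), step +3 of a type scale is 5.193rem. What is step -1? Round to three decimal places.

0.758rem

Moving from step +3 to step -1 is 4 steps down, so divide by r⁴.
5.193 ÷ 1.618⁴ = 5.193 ÷ 6.85353 ≈ 0.758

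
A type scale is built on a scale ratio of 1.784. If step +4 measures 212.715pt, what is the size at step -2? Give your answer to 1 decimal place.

Moving from step +4 to step -2 is 6 steps down, so divide by r⁶.
212.715 ÷ 1.784⁶ = 212.715 ÷ 32.23807 ≈ 6.598

6.6pt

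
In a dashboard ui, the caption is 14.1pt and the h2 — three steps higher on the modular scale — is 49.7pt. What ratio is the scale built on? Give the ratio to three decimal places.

1.522

The ratio satisfies 14.1 × r³ = 49.7, so r = (49.7 / 14.1)^(1/3).
r = 3.5248^(1/3) ≈ 1.5219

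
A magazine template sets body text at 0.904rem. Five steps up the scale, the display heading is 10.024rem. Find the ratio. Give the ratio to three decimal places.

The ratio satisfies 0.904 × r⁵ = 10.024, so r = (10.024 / 0.904)^(1/5).
r = 11.0885^(1/5) ≈ 1.6180

1.618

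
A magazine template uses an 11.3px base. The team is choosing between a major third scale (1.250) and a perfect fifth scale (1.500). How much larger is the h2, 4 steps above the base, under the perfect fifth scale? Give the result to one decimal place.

29.6px

Major third: 11.3 × 1.250⁴ = 27.588px
Perfect fifth: 11.3 × 1.500⁴ = 57.206px
Difference: 57.206 − 27.588 = 29.618px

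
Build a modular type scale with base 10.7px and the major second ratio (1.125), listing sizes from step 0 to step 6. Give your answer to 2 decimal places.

Step 0: 10.7px
Step 1: 10.7 × 1.125 = 12.04
Step 2: 10.7 × 1.125² = 13.54
Step 3: 10.7 × 1.125³ = 15.23
Step 4: 10.7 × 1.125⁴ = 17.14
Step 5: 10.7 × 1.125⁵ = 19.28
Step 6: 10.7 × 1.125⁶ = 21.69

10.70px, 12.04px, 13.54px, 15.23px, 17.14px, 19.28px, 21.69px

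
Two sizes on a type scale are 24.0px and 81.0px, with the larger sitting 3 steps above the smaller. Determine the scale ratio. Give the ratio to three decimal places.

The ratio satisfies 24.0 × r³ = 81.0, so r = (81.0 / 24.0)^(1/3).
r = 3.3750^(1/3) ≈ 1.5000

1.500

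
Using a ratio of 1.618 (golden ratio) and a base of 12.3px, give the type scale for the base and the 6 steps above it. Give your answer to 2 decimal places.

Step 0: 12.3px
Step 1: 12.3 × 1.618 = 19.90
Step 2: 12.3 × 1.618² = 32.20
Step 3: 12.3 × 1.618³ = 52.10
Step 4: 12.3 × 1.618⁴ = 84.30
Step 5: 12.3 × 1.618⁵ = 136.39
Step 6: 12.3 × 1.618⁶ = 220.69

12.30px, 19.90px, 32.20px, 52.10px, 84.30px, 136.39px, 220.69px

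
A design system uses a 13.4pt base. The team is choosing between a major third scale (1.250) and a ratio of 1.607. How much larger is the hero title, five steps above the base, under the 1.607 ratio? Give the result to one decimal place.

Major third: 13.4 × 1.250⁵ = 40.894pt
At 1.607: 13.4 × 1.607⁵ = 143.610pt
Difference: 143.610 − 40.894 = 102.716pt

102.7pt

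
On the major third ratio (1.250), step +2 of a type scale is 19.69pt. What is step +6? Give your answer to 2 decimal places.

48.07pt

19.69 × 1.250⁴ = 19.69 × 2.44141 ≈ 48.071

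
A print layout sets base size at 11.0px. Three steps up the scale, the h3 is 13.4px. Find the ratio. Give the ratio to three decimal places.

The ratio satisfies 11.0 × r³ = 13.4, so r = (13.4 / 11.0)^(1/3).
r = 1.2182^(1/3) ≈ 1.0680

1.068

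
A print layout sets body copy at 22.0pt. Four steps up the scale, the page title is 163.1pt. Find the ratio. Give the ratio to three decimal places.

The ratio satisfies 22.0 × r⁴ = 163.1, so r = (163.1 / 22.0)^(1/4).
r = 7.4136^(1/4) ≈ 1.6501

1.650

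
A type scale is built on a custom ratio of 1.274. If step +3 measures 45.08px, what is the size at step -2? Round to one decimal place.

Moving from step +3 to step -2 is 5 steps down, so divide by r⁵.
45.08 ÷ 1.274⁵ = 45.08 ÷ 3.35619 ≈ 13.432

13.4px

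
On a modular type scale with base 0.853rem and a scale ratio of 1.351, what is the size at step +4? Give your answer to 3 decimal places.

2.842rem

Every step multiplies by the scale ratio.
0.853 × 1.351⁴ = 0.853 × 3.33136 ≈ 2.842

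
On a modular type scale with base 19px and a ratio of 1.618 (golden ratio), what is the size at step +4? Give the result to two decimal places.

A modular type scale is a geometric sequence: sizeₙ = base × rⁿ.
19.0 × 1.618⁴ = 19.0 × 6.85353 ≈ 130.22

130.22px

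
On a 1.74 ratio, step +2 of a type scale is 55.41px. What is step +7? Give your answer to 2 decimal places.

883.76px

Moving from step +2 to step +7 is 5 steps up, so multiply by r⁵.
55.41 × 1.74⁵ = 55.41 × 15.94947 ≈ 883.760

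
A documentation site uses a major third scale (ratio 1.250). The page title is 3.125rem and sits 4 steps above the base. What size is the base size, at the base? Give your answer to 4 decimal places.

1.2800rem

The gap is 0 − (4) = -4 steps, so the factor is 1.250^-4.
3.125 ÷ 1.250⁴ = 3.125 ÷ 2.44141 ≈ 1.2800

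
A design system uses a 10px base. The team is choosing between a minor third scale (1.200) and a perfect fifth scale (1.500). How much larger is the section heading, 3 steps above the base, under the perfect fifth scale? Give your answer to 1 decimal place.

Minor third: 10.0 × 1.200³ = 17.280px
Perfect fifth: 10.0 × 1.500³ = 33.750px
Difference: 33.750 − 17.280 = 16.470px

16.5px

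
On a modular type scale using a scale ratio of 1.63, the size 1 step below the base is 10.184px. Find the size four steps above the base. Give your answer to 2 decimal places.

117.18px

The gap is 4 − (-1) = 5 steps, so the factor is 1.63^5.
10.184 × 1.63⁵ = 10.184 × 11.50636 ≈ 117.181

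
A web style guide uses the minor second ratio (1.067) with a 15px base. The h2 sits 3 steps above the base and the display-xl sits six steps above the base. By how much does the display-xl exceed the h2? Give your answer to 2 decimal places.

Step 3: 15.0 × 1.067³ = 18.2215px
Step 6: 15.0 × 1.067⁶ = 22.1349px
Difference: 22.1349 − 18.2215 = 3.9134px

3.91px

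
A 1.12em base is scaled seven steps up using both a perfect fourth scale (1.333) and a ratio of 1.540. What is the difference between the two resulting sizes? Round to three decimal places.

Perfect fourth: 1.12 × 1.333⁷ = 8.37585em
At 1.540: 1.12 × 1.540⁷ = 23.00716em
Difference: 23.00716 − 8.37585 = 14.63131em

14.631em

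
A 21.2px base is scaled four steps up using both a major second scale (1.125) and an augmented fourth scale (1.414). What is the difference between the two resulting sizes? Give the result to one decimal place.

50.8px

Major second: 21.2 × 1.125⁴ = 33.958px
Augmented fourth: 21.2 × 1.414⁴ = 84.749px
Difference: 84.749 − 33.958 = 50.791px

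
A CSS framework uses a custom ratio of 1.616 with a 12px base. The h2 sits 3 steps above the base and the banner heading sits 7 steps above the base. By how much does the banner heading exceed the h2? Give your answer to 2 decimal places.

Step 3: 12.0 × 1.616³ = 50.6414px
Step 7: 12.0 × 1.616⁷ = 345.3590px
Difference: 345.3590 − 50.6414 = 294.7176px

294.72px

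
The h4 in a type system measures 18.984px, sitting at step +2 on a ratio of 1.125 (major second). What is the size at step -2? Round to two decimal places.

18.984 ÷ 1.125⁴ = 18.984 ÷ 1.60181 ≈ 11.852

11.85px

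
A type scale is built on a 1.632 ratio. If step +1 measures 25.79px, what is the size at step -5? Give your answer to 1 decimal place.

1.4px

25.79 ÷ 1.632⁶ = 25.79 ÷ 18.89387 ≈ 1.365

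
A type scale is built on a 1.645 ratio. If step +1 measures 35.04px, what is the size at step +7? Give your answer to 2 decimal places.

Moving from step +1 to step +7 is 6 steps up, so multiply by r⁶.
35.04 × 1.645⁶ = 35.04 × 19.81506 ≈ 694.320

694.32px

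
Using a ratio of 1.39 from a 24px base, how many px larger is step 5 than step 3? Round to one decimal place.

60.1px

Step 3: 24.0 × 1.39³ = 64.455px
Step 5: 24.0 × 1.39⁵ = 124.533px
Difference: 124.533 − 64.455 = 60.078px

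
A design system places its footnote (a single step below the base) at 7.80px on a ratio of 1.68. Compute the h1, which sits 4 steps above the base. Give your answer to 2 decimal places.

104.39px

Moving from step -1 to step +4 is 5 steps up, so multiply by r⁵.
7.80 × 1.68⁵ = 7.80 × 13.38278 ≈ 104.386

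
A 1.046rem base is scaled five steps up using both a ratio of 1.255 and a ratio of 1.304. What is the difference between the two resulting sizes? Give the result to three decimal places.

At 1.255: 1.046 × 1.255⁵ = 3.25649rem
At 1.304: 1.046 × 1.304⁵ = 3.94384rem
Difference: 3.94384 − 3.25649 = 0.68735rem

0.687rem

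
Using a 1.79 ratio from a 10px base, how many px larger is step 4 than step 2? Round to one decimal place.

70.6px

Step 2: 10.0 × 1.79² = 32.041px
Step 4: 10.0 × 1.79⁴ = 102.663px
Difference: 102.663 − 32.041 = 70.622px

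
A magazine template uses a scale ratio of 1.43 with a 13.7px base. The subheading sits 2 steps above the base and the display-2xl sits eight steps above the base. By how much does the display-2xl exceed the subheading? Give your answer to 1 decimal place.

211.5px

Step 2: 13.7 × 1.43² = 28.015px
Step 8: 13.7 × 1.43⁸ = 239.557px
Difference: 239.557 − 28.015 = 211.542px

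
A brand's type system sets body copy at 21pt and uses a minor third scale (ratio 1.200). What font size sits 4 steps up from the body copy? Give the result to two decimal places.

43.55pt

A modular type scale is a geometric sequence: sizeₙ = base × rⁿ.
21.0 × 1.200⁴ = 21.0 × 2.07360 ≈ 43.55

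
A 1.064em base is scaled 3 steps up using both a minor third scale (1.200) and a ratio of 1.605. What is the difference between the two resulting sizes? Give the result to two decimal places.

2.56em

Minor third: 1.064 × 1.200³ = 1.8386em
At 1.605: 1.064 × 1.605³ = 4.3991em
Difference: 4.3991 − 1.8386 = 2.5605em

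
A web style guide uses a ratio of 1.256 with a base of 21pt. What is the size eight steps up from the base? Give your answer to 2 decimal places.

21.0 × 1.256⁸ = 21.0 × 6.19323 ≈ 130.06

130.06pt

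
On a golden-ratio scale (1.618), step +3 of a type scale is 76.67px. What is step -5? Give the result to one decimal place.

76.67 ÷ 1.618⁸ = 76.67 ÷ 46.97082 ≈ 1.632

1.6px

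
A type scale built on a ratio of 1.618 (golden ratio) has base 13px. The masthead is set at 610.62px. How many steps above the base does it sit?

8

1.618ⁿ = 610.62 / 13 = 46.9708
n = ln(46.9708) / ln(1.618) = 3.8495 / 0.4812 ≈ 8.00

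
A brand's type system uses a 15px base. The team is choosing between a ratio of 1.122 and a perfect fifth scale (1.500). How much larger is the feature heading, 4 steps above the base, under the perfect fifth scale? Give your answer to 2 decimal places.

52.17px

At 1.122: 15.0 × 1.122⁴ = 23.7718px
Perfect fifth: 15.0 × 1.500⁴ = 75.9375px
Difference: 75.9375 − 23.7718 = 52.1657px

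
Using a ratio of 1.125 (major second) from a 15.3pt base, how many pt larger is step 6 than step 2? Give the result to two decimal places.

Step 2: 15.3 × 1.125² = 19.3641pt
Step 6: 15.3 × 1.125⁶ = 31.0175pt
Difference: 31.0175 − 19.3641 = 11.6534pt

11.65pt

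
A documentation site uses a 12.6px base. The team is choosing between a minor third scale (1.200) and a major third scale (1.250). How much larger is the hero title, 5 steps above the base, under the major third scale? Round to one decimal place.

7.1px

Minor third: 12.6 × 1.200⁵ = 31.353px
Major third: 12.6 × 1.250⁵ = 38.452px
Difference: 38.452 − 31.353 = 7.099px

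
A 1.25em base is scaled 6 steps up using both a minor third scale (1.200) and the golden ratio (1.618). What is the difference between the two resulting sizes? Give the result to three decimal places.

Minor third: 1.25 × 1.200⁶ = 3.73248em
Golden ratio: 1.25 × 1.618⁶ = 22.42751em
Difference: 22.42751 − 3.73248 = 18.69503em

18.695em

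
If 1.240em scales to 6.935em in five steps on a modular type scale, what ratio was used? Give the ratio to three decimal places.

1.411

r⁵ = 6.935 / 1.240, so r = (6.935/1.240)^(1/5).
r = 5.5927^(1/5) ≈ 1.4110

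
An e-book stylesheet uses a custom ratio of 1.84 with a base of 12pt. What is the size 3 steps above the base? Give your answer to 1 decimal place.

A modular type scale is a geometric sequence: sizeₙ = base × rⁿ.
12.0 × 1.84³ = 12.0 × 6.22950 ≈ 74.75

74.8pt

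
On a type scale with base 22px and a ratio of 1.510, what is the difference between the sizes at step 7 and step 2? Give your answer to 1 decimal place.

343.6px

Step 2: 22.0 × 1.510² = 50.162px
Step 7: 22.0 × 1.510⁷ = 393.787px
Difference: 393.787 − 50.162 = 343.625px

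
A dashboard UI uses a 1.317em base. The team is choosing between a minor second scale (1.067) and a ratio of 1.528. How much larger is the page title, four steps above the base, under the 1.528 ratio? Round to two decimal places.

5.47em

Minor second: 1.317 × 1.067⁴ = 1.7070em
At 1.528: 1.317 × 1.528⁴ = 7.1793em
Difference: 7.1793 − 1.7070 = 5.4723em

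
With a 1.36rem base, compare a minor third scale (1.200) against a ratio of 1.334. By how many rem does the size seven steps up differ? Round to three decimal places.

Minor third: 1.36 × 1.200⁷ = 4.87313rem
At 1.334: 1.36 × 1.334⁷ = 10.22421rem
Difference: 10.22421 − 4.87313 = 5.35108rem

5.351rem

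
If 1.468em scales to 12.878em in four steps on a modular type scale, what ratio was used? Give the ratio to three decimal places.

The ratio satisfies 1.468 × r⁴ = 12.878, so r = (12.878 / 1.468)^(1/4).
r = 8.7725^(1/4) ≈ 1.7210

1.721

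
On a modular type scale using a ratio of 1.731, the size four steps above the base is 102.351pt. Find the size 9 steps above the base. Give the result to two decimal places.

The gap is 9 − (4) = 5 steps, so the factor is 1.731^5.
102.351 × 1.731⁵ = 102.351 × 15.54123 ≈ 1590.660

1590.66pt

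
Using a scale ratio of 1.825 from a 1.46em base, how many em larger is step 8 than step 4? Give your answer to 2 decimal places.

Step 4: 1.46 × 1.825⁴ = 16.1959em
Step 8: 1.46 × 1.825⁸ = 179.6618em
Difference: 179.6618 − 16.1959 = 163.4659em

163.47em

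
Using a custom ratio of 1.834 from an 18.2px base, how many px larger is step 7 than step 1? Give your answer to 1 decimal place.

Step 1: 18.2 × 1.834 = 33.379px
Step 7: 18.2 × 1.834⁷ = 1270.184px
Difference: 1270.184 − 33.379 = 1236.805px

1236.8px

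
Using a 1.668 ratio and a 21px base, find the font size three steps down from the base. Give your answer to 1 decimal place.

Each step on a modular scale multiplies by the ratio, so the size n steps from the base is base × ratioⁿ.
21.0 ÷ 1.668³ = 21.0 ÷ 4.64075 ≈ 4.53

4.5px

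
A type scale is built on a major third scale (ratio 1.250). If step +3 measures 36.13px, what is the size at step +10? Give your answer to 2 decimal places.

172.28px

36.13 × 1.250⁷ = 36.13 × 4.76837 ≈ 172.281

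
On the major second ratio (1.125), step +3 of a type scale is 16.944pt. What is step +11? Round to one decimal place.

43.5pt

Moving from step +3 to step +11 is 8 steps up, so multiply by r⁸.
16.944 × 1.125⁸ = 16.944 × 2.56578 ≈ 43.475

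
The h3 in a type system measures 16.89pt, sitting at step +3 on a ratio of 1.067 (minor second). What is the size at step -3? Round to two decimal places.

11.45pt

The gap is -3 − (3) = -6 steps, so the factor is 1.067^-6.
16.89 ÷ 1.067⁶ = 16.89 ÷ 1.47566 ≈ 11.446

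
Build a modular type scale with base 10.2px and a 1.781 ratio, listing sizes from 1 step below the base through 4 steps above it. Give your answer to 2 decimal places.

5.73px, 10.20px, 18.17px, 32.35px, 57.62px, 102.63px

Step -1: 10.2 ÷ 1.781 = 5.73
Step 0: 10.2px
Step 1: 10.2 × 1.781 = 18.17
Step 2: 10.2 × 1.781² = 32.35
Step 3: 10.2 × 1.781³ = 57.62
Step 4: 10.2 × 1.781⁴ = 102.63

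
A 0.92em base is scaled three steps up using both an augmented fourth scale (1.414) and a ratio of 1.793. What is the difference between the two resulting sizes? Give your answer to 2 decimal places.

2.70em

Augmented fourth: 0.92 × 1.414³ = 2.6010em
At 1.793: 0.92 × 1.793³ = 5.3031em
Difference: 5.3031 − 2.6010 = 2.7021em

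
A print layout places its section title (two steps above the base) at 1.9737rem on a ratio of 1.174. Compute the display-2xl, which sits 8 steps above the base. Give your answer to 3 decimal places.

1.9737 × 1.174⁶ = 1.9737 × 2.61823 ≈ 5.168

5.168rem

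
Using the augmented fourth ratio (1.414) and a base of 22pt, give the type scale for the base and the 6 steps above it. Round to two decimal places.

Step 0: 22pt
Step 1: 22.0 × 1.414 = 31.11
Step 2: 22.0 × 1.414² = 43.99
Step 3: 22.0 × 1.414³ = 62.20
Step 4: 22.0 × 1.414⁴ = 87.95
Step 5: 22.0 × 1.414⁵ = 124.36
Step 6: 22.0 × 1.414⁶ = 175.84

22.00pt, 31.11pt, 43.99pt, 62.20pt, 87.95pt, 124.36pt, 175.84pt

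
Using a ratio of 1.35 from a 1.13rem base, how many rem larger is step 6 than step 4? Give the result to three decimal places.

3.087rem

Step 4: 1.13 × 1.35⁴ = 3.75330rem
Step 6: 1.13 × 1.35⁶ = 6.84039rem
Difference: 6.84039 − 3.75330 = 3.08709rem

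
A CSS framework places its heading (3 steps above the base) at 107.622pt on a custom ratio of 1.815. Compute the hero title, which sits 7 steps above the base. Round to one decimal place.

Moving from step +3 to step +7 is 4 steps up, so multiply by r⁴.
107.622 × 1.815⁴ = 107.622 × 10.85192 ≈ 1167.905

1167.9pt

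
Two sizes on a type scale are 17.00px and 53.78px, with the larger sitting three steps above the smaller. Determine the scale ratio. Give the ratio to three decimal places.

r³ = 53.78 / 17.00, so r = (53.78/17.00)^(1/3).
r = 3.1635^(1/3) ≈ 1.4680

1.468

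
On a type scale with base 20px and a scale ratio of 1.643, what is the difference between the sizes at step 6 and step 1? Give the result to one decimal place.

Step 1: 20.0 × 1.643 = 32.860px
Step 6: 20.0 × 1.643⁶ = 393.419px
Difference: 393.419 − 32.860 = 360.559px

360.6px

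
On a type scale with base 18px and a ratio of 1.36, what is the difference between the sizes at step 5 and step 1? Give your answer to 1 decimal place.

Step 1: 18.0 × 1.36 = 24.480px
Step 5: 18.0 × 1.36⁵ = 83.747px
Difference: 83.747 − 24.480 = 59.267px

59.3px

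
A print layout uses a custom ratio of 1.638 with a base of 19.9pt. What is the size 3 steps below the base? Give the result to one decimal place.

A modular type scale is a geometric sequence: sizeₙ = base × rⁿ.
19.9 ÷ 1.638³ = 19.9 ÷ 4.39483 ≈ 4.53

4.5pt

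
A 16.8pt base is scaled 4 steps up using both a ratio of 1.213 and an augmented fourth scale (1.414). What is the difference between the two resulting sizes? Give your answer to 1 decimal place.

At 1.213: 16.8 × 1.213⁴ = 36.371pt
Augmented fourth: 16.8 × 1.414⁴ = 67.159pt
Difference: 67.159 − 36.371 = 30.788pt

30.8pt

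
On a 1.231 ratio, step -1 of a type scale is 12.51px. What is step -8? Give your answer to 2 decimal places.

2.92px

The gap is -8 − (-1) = -7 steps, so the factor is 1.231^-7.
12.51 ÷ 1.231⁷ = 12.51 ÷ 4.28357 ≈ 2.920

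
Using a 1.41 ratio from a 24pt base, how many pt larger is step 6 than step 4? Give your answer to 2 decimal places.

Step 4: 24.0 × 1.41⁴ = 94.8610pt
Step 6: 24.0 × 1.41⁶ = 188.5932pt
Difference: 188.5932 − 94.8610 = 93.7322pt

93.73pt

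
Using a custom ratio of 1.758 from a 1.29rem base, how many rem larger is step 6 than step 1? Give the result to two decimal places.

Step 1: 1.29 × 1.758 = 2.2678rem
Step 6: 1.29 × 1.758⁶ = 38.0805rem
Difference: 38.0805 − 2.2678 = 35.8127rem

35.81rem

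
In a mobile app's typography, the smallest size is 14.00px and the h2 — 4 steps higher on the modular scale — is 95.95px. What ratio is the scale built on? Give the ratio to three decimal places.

The ratio satisfies 14.00 × r⁴ = 95.95, so r = (95.95 / 14.00)^(1/4).
r = 6.8536^(1/4) ≈ 1.6180

1.618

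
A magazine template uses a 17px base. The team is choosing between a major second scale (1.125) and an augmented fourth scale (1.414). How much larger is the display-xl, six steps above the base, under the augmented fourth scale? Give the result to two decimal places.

Major second: 17.0 × 1.125⁶ = 34.4639px
Augmented fourth: 17.0 × 1.414⁶ = 135.8768px
Difference: 135.8768 − 34.4639 = 101.4129px

101.41px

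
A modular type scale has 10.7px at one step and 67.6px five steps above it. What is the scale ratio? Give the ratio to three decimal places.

1.446

The ratio satisfies 10.7 × r⁵ = 67.6, so r = (67.6 / 10.7)^(1/5).
r = 6.3178^(1/5) ≈ 1.4458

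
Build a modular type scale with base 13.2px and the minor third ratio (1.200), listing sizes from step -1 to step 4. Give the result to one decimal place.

11.0px, 13.2px, 15.8px, 19.0px, 22.8px, 27.4px

Step -1: 13.2 ÷ 1.200 = 11.0
Step 0: 13.2px
Step 1: 13.2 × 1.200 = 15.8
Step 2: 13.2 × 1.200² = 19.0
Step 3: 13.2 × 1.200³ = 22.8
Step 4: 13.2 × 1.200⁴ = 27.4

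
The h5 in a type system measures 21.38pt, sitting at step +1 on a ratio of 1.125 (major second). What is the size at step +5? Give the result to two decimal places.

The gap is 5 − (1) = 4 steps, so the factor is 1.125^4.
21.38 × 1.125⁴ = 21.38 × 1.60181 ≈ 34.247

34.25pt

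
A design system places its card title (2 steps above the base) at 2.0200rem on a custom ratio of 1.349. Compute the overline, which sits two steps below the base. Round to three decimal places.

0.610rem

2.0200 ÷ 1.349⁴ = 2.0200 ÷ 3.31168 ≈ 0.610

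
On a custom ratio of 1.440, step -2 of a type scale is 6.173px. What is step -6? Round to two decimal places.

1.44px

6.173 ÷ 1.440⁴ = 6.173 ÷ 4.29982 ≈ 1.436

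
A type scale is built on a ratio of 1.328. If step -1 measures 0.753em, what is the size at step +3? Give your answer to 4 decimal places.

2.3420em

The gap is 3 − (-1) = 4 steps, so the factor is 1.328^4.
0.753 × 1.328⁴ = 0.753 × 3.11023 ≈ 2.3420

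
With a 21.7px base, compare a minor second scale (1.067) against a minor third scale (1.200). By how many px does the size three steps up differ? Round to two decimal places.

11.14px

Minor second: 21.7 × 1.067³ = 26.3605px
Minor third: 21.7 × 1.200³ = 37.4976px
Difference: 37.4976 − 26.3605 = 11.1371px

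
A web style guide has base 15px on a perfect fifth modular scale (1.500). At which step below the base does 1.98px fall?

1.500ⁿ = 15 / 1.98 = 7.5758
n = ln(7.5758) / ln(1.500) = 2.0250 / 0.4055 ≈ 4.99

5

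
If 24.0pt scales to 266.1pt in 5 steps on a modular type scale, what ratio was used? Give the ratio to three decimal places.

1.618

r⁵ = 266.1 / 24.0, so r = (266.1/24.0)^(1/5).
r = 11.0875^(1/5) ≈ 1.6180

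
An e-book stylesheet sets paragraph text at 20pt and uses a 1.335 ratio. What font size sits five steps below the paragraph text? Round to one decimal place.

4.7pt

20.0 ÷ 1.335⁵ = 20.0 ÷ 4.24040 ≈ 4.72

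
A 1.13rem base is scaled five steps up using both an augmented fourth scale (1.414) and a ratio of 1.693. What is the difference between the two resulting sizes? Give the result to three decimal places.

Augmented fourth: 1.13 × 1.414⁵ = 6.38742rem
At 1.693: 1.13 × 1.693⁵ = 15.71677rem
Difference: 15.71677 − 6.38742 = 9.32935rem

9.329rem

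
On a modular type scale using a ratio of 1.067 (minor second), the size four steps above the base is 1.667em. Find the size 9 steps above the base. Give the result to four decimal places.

2.3055em

Moving from step +4 to step +9 is 5 steps up, so multiply by r⁵.
1.667 × 1.067⁵ = 1.667 × 1.38300 ≈ 2.3055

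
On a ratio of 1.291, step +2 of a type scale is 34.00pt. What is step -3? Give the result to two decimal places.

34.00 ÷ 1.291⁵ = 34.00 ÷ 3.58617 ≈ 9.481

9.48pt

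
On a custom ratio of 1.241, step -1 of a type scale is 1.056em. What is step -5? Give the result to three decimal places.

0.445em

The gap is -5 − (-1) = -4 steps, so the factor is 1.241^-4.
1.056 ÷ 1.241⁴ = 1.056 ÷ 2.37185 ≈ 0.445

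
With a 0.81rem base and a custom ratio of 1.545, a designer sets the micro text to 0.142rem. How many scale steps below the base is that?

1.545ⁿ = 0.81 / 0.142 = 5.7042
n = ln(5.7042) / ln(1.545) = 1.7412 / 0.4350 ≈ 4.00

4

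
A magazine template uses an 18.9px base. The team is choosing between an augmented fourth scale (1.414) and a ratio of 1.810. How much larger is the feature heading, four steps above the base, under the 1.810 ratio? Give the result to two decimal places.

127.30px

Augmented fourth: 18.9 × 1.414⁴ = 75.5543px
At 1.810: 18.9 × 1.810⁴ = 202.8505px
Difference: 202.8505 − 75.5543 = 127.2962px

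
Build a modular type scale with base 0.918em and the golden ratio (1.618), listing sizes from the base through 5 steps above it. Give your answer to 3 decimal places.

Step 0: 0.918em
Step 1: 0.918 × 1.618 = 1.485
Step 2: 0.918 × 1.618² = 2.403
Step 3: 0.918 × 1.618³ = 3.888
Step 4: 0.918 × 1.618⁴ = 6.292
Step 5: 0.918 × 1.618⁵ = 10.180

0.918em, 1.485em, 2.403em, 3.888em, 6.292em, 10.180em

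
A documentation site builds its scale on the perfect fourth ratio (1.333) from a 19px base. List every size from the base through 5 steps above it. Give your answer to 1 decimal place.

Step 0: 19px
Step 1: 19.0 × 1.333 = 25.3
Step 2: 19.0 × 1.333² = 33.8
Step 3: 19.0 × 1.333³ = 45.0
Step 4: 19.0 × 1.333⁴ = 60.0
Step 5: 19.0 × 1.333⁵ = 80.0

19.0px, 25.3px, 33.8px, 45.0px, 60.0px, 80.0px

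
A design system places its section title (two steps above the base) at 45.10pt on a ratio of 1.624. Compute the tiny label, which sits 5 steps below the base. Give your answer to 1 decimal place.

1.5pt

45.10 ÷ 1.624⁷ = 45.10 ÷ 29.79217 ≈ 1.514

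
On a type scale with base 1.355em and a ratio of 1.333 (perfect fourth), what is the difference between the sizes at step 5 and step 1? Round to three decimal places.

3.897em

Step 1: 1.355 × 1.333 = 1.80621em
Step 5: 1.355 × 1.333⁵ = 5.70282em
Difference: 5.70282 − 1.80621 = 3.89661em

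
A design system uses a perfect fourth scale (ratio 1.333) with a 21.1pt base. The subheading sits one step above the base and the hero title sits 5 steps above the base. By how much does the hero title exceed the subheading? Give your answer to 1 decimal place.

60.7pt

Step 1: 21.1 × 1.333 = 28.126pt
Step 5: 21.1 × 1.333⁵ = 88.804pt
Difference: 88.804 − 28.126 = 60.678pt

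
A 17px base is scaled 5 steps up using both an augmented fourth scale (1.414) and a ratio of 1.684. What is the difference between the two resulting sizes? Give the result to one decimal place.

134.1px

Augmented fourth: 17.0 × 1.414⁵ = 96.094px
At 1.684: 17.0 × 1.684⁵ = 230.229px
Difference: 230.229 − 96.094 = 134.135px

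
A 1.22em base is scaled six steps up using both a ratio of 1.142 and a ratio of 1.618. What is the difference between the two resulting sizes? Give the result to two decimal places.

At 1.142: 1.22 × 1.142⁶ = 2.7062em
At 1.618: 1.22 × 1.618⁶ = 21.8893em
Difference: 21.8893 − 2.7062 = 19.1831em

19.18em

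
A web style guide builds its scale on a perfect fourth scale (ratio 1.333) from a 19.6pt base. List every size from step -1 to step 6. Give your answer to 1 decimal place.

14.7pt, 19.6pt, 26.1pt, 34.8pt, 46.4pt, 61.9pt, 82.5pt, 110.0pt

Step -1: 19.6 ÷ 1.333 = 14.7
Step 0: 19.6pt
Step 1: 19.6 × 1.333 = 26.1
Step 2: 19.6 × 1.333² = 34.8
Step 3: 19.6 × 1.333³ = 46.4
Step 4: 19.6 × 1.333⁴ = 61.9
Step 5: 19.6 × 1.333⁵ = 82.5
Step 6: 19.6 × 1.333⁶ = 110.0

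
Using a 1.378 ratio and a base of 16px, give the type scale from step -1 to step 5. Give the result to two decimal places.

Step -1: 16.0 ÷ 1.378 = 11.61
Step 0: 16px
Step 1: 16.0 × 1.378 = 22.05
Step 2: 16.0 × 1.378² = 30.38
Step 3: 16.0 × 1.378³ = 41.87
Step 4: 16.0 × 1.378⁴ = 57.69
Step 5: 16.0 × 1.378⁵ = 79.50

11.61px, 16.00px, 22.05px, 30.38px, 41.87px, 57.69px, 79.50px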